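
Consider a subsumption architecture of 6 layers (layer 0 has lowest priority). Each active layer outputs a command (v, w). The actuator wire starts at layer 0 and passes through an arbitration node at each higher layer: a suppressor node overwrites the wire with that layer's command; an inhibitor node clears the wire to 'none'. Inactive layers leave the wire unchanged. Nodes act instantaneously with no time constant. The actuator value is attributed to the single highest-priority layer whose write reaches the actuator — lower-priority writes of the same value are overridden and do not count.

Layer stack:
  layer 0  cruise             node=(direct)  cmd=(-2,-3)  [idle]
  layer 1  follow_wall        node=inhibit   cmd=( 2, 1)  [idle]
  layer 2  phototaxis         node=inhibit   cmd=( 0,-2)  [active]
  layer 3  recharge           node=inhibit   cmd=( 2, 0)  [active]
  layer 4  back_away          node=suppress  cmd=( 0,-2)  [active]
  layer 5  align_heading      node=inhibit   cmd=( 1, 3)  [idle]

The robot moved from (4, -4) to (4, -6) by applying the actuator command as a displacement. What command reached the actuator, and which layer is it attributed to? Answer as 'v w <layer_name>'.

displacement = (4, -6) − (4, -4) = (0, -2)
[0] cruise off; wire := none
[1] follow_wall off; pass none
[2] phototaxis on (inhibit); wire := none
[3] recharge on (inhibit); wire := none
[4] back_away on (suppress); wire := (0, -2)
[5] align_heading off; pass (0, -2)
output (0, -2) — from layer 4 (back_away)

0 -2 back_away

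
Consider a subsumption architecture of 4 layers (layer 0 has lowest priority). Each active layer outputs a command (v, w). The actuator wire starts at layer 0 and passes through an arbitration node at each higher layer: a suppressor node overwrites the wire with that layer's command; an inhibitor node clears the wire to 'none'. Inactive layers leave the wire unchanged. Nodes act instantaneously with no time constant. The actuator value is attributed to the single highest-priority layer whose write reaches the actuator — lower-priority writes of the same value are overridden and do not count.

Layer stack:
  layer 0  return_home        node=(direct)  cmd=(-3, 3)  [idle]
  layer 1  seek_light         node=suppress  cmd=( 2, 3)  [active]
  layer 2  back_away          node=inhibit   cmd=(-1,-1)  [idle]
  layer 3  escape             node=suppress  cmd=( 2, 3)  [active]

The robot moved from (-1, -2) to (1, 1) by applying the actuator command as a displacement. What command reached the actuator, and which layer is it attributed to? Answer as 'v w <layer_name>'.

displacement = (1, 1) − (-1, -2) = (2, 3)
L0 return_home: idle → wire = none
L1 seek_light: active, suppressor → wire = (2, 3)
L2 back_away: idle → wire stays (2, 3)
L3 escape: active, suppressor → wire = (2, 3)
actuator = (2, 3) — from layer 3 (escape)

2 3 escape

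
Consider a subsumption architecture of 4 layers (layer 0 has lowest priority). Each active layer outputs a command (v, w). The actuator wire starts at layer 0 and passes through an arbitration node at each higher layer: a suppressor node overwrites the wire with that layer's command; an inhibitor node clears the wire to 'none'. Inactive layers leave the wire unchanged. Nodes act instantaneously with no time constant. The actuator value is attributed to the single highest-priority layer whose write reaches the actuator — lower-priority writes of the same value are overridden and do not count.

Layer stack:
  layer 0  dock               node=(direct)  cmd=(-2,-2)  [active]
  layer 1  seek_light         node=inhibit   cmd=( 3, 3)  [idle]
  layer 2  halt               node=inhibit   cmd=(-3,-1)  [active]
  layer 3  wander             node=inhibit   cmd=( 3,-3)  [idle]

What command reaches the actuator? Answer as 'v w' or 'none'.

layer 0 (dock) active — direct: (-2, -2)
layer 1 (seek_light) idle — unchanged: (-2, -2)
layer 2 (halt) active — inhibits: none
layer 3 (wander) idle — unchanged: none
→ actuator none

none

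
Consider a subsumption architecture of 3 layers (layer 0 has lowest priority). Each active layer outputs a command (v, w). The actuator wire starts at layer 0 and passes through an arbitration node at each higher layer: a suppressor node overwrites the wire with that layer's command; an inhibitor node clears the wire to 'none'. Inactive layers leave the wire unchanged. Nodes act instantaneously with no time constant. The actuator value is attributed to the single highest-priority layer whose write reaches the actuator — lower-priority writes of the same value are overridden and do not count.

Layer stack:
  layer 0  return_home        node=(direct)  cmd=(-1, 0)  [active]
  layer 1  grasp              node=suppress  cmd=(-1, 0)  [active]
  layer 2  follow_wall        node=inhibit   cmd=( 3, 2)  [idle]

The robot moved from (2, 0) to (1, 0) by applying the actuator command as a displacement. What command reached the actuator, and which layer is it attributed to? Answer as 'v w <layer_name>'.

displacement = (1, 0) − (2, 0) = (-1, 0)
layer 0 (return_home) active — direct: (-1, 0)
layer 1 (grasp) active — suppresses: (-1, 0)
layer 2 (follow_wall) idle — unchanged: (-1, 0)
→ actuator (-1, 0) — from layer 1 (grasp)

-1 0 grasp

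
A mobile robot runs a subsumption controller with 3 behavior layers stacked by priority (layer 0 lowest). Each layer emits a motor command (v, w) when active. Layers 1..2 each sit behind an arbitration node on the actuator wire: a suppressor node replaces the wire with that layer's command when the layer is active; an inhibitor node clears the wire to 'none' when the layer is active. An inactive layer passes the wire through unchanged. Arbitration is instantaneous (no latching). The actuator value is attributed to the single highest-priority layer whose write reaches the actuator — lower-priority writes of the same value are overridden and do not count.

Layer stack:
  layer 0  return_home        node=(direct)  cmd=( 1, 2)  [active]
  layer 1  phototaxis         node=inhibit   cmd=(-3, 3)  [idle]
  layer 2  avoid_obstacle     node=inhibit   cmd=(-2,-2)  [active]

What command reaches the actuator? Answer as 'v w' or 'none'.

L0 return_home: active, feeds wire = (1, 2)
L1 phototaxis: idle → wire stays (1, 2)
L2 avoid_obstacle: active, inhibitor → wire = none
actuator = none

none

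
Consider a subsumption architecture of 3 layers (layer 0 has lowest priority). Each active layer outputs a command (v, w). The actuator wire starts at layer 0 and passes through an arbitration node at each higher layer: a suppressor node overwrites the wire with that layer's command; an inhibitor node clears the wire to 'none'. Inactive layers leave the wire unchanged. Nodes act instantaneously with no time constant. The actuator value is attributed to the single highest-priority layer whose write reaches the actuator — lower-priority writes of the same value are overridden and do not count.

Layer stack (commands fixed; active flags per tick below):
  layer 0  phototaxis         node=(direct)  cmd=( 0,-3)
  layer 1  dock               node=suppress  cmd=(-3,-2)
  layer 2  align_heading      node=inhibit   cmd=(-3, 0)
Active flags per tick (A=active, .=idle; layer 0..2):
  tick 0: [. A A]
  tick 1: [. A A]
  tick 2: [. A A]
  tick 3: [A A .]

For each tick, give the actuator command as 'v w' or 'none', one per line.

none
none
none
-3 -2

tick 0:
  [0] phototaxis off; wire := none
  [1] dock on (suppress); wire := (-3, -2)
  [2] align_heading on (inhibit); wire := none
  output none
tick 1:
  [0] phototaxis off; wire := none
  [1] dock on (suppress); wire := (-3, -2)
  [2] align_heading on (inhibit); wire := none
  output none
tick 2:
  [0] phototaxis off; wire := none
  [1] dock on (suppress); wire := (-3, -2)
  [2] align_heading on (inhibit); wire := none
  output none
tick 3:
  [0] phototaxis on; wire := (0, -3)
  [1] dock on (suppress); wire := (-3, -2)
  [2] align_heading off; pass (-3, -2)
  output (-3, -2)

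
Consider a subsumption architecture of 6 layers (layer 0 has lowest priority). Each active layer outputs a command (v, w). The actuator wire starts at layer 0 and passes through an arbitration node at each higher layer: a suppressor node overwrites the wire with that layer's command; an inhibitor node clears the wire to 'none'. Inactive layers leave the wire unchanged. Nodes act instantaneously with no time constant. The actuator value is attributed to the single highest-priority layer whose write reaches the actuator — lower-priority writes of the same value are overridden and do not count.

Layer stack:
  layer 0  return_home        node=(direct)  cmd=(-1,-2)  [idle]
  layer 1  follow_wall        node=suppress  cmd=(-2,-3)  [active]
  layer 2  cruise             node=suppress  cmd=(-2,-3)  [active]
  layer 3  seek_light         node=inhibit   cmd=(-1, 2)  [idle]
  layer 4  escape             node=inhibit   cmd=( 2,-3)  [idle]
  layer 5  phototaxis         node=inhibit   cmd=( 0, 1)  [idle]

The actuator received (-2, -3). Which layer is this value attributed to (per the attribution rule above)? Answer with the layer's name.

cruise

layer 0 (return_home) idle — none
layer 1 (follow_wall) active — suppresses: (-2, -3)
layer 2 (cruise) active — suppresses: (-2, -3)
layer 3 (seek_light) idle — unchanged: (-2, -3)
layer 4 (escape) idle — unchanged: (-2, -3)
layer 5 (phototaxis) idle — unchanged: (-2, -3)
→ actuator (-2, -3)
last writer: layer 2 = cruise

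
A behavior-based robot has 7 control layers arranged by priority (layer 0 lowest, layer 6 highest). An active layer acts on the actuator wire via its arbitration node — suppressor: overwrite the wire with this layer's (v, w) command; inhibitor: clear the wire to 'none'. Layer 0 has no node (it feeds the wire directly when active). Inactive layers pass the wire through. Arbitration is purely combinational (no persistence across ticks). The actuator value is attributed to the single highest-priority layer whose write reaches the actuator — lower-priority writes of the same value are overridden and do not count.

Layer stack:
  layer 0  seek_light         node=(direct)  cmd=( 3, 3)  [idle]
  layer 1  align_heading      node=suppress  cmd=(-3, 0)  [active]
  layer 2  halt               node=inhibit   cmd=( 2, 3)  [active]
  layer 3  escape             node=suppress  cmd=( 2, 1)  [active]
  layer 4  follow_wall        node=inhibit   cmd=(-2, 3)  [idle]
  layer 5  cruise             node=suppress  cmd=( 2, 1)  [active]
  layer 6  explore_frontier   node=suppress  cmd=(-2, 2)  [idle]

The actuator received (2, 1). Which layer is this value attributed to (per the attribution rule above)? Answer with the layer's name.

cruise

L0 seek_light: idle → wire = none
L1 align_heading: active, suppressor → wire = (-3, 0)
L2 halt: active, inhibitor → wire = none
L3 escape: active, suppressor → wire = (2, 1)
L4 follow_wall: idle → wire stays (2, 1)
L5 cruise: active, suppressor → wire = (2, 1)
L6 explore_frontier: idle → wire stays (2, 1)
actuator = (2, 1)
last writer: layer 5 = cruise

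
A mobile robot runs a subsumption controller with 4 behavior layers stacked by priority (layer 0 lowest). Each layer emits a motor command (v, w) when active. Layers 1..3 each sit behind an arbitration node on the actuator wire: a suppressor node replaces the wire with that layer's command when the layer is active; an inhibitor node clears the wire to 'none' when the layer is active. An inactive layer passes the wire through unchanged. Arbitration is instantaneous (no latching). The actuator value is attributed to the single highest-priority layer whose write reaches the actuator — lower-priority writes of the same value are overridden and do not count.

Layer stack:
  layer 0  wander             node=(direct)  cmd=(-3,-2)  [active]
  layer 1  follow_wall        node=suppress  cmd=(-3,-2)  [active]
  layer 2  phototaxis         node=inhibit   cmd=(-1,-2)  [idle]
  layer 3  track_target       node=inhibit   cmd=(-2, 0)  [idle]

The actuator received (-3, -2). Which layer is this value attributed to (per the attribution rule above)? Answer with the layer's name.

L0 wander: active, feeds wire = (-3, -2)
L1 follow_wall: active, suppressor → wire = (-3, -2)
L2 phototaxis: idle → wire stays (-3, -2)
L3 track_target: idle → wire stays (-3, -2)
actuator = (-3, -2)
last writer: layer 1 = follow_wall

follow_wall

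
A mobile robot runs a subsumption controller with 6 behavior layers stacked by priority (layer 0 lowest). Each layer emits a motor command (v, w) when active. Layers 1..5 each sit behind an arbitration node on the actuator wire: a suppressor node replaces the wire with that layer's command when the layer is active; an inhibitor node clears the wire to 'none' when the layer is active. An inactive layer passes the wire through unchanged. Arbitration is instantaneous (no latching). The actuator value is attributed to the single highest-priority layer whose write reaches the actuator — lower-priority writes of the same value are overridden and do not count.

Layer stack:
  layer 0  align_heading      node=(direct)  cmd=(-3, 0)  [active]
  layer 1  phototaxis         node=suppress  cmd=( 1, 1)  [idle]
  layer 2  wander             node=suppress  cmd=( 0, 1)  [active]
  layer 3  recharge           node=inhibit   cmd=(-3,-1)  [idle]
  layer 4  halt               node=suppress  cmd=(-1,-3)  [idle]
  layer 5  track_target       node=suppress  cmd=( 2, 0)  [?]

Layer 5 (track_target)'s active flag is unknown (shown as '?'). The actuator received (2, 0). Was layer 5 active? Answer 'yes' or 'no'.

yes

If layer 5 is active=yes:
  actuator would be (2, 0)
If layer 5 is active=no:
  actuator would be (0, 1)
Observed (2, 0), so layer 5 was active.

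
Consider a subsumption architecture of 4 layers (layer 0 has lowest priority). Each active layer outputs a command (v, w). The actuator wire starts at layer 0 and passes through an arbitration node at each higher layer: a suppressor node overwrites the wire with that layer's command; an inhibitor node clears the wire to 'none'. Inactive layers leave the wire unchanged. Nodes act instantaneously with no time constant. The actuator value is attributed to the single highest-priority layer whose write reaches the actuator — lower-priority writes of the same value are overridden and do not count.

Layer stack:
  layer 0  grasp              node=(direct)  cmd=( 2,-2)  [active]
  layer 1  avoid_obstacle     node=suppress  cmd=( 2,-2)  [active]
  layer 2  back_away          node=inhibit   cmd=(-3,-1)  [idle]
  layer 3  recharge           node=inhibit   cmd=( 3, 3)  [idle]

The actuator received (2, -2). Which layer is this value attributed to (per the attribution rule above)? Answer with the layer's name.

L0 grasp: active, feeds wire = (2, -2)
L1 avoid_obstacle: active, suppressor → wire = (2, -2)
L2 back_away: idle → wire stays (2, -2)
L3 recharge: idle → wire stays (2, -2)
actuator = (2, -2)
last writer: layer 1 = avoid_obstacle

avoid_obstacle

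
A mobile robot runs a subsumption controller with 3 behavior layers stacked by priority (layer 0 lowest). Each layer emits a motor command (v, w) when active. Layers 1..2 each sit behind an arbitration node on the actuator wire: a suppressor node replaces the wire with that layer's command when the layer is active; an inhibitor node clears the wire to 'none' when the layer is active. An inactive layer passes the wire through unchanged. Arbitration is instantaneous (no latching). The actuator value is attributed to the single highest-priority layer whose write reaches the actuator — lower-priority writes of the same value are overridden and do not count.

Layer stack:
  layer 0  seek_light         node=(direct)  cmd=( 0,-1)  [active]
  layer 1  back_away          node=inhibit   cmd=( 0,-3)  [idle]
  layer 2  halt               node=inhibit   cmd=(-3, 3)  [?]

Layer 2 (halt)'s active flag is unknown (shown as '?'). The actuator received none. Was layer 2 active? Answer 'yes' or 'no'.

If layer 2 is active=yes:
  actuator would be none
If layer 2 is active=no:
  actuator would be (0, -1)
Observed none, so layer 2 was active.

yes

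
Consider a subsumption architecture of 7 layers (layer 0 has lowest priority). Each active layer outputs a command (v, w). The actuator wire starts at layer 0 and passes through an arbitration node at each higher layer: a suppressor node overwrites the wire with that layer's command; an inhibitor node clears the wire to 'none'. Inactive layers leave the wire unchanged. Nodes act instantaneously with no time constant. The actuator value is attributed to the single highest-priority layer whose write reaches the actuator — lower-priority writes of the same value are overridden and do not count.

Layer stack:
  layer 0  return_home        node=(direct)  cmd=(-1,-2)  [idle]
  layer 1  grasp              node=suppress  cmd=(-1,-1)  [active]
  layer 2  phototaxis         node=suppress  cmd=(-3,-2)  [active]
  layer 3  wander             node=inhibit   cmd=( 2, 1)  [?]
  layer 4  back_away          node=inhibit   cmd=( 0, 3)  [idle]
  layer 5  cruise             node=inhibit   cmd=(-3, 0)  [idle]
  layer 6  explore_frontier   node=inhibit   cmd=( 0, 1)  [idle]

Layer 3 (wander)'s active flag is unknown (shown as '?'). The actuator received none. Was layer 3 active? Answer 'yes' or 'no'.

If layer 3 is active=yes:
  actuator would be none
If layer 3 is active=no:
  actuator would be (-3, -2)
Observed none, so layer 3 was active.

yes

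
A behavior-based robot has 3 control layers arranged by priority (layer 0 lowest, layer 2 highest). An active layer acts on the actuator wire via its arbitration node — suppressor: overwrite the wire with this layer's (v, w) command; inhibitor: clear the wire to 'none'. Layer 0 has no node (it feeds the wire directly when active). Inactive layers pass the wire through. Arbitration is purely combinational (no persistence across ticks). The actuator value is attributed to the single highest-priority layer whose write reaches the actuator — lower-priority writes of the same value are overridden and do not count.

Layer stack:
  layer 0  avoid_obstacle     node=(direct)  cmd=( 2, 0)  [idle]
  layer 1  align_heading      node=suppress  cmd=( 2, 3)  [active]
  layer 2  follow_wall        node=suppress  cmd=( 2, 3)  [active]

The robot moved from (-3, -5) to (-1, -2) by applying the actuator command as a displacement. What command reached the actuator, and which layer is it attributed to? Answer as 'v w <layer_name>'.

2 3 follow_wall

displacement = (-1, -2) − (-3, -5) = (2, 3)
layer 0 (avoid_obstacle) idle — none
layer 1 (align_heading) active — suppresses: (2, 3)
layer 2 (follow_wall) active — suppresses: (2, 3)
→ actuator (2, 3) — from layer 2 (follow_wall)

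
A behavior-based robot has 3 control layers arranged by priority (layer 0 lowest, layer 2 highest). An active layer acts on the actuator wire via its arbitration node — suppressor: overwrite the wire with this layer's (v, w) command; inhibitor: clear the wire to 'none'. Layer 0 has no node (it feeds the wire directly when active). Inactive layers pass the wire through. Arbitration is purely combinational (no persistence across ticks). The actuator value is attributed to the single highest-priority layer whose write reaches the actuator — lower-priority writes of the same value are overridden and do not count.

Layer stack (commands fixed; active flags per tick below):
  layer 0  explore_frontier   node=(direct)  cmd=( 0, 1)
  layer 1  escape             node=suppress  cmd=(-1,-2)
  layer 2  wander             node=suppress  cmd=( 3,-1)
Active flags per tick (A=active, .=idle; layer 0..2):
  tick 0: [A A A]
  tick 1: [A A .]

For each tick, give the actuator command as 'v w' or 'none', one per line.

tick 0:
  L0 explore_frontier: active, feeds wire = (0, 1)
  L1 escape: active, suppressor → wire = (-1, -2)
  L2 wander: active, suppressor → wire = (3, -1)
  actuator = (3, -1)
tick 1:
  L0 explore_frontier: active, feeds wire = (0, 1)
  L1 escape: active, suppressor → wire = (-1, -2)
  L2 wander: idle → wire stays (-1, -2)
  actuator = (-1, -2)

3 -1
-1 -2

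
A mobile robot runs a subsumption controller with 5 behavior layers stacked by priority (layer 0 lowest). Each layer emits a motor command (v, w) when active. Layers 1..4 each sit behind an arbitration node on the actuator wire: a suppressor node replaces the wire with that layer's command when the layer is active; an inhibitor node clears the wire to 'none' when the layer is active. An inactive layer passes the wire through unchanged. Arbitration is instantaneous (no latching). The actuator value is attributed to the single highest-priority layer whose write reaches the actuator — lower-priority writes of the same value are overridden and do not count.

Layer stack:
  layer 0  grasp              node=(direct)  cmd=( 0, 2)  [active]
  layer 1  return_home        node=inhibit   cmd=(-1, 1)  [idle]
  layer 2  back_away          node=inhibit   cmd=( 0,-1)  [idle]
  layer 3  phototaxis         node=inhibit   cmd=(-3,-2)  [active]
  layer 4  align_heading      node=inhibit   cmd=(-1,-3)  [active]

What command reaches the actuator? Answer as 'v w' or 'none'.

none

L0 grasp: active, feeds wire = (0, 2)
L1 return_home: idle → wire stays (0, 2)
L2 back_away: idle → wire stays (0, 2)
L3 phototaxis: active, inhibitor → wire = none
L4 align_heading: active, inhibitor → wire = none
actuator = none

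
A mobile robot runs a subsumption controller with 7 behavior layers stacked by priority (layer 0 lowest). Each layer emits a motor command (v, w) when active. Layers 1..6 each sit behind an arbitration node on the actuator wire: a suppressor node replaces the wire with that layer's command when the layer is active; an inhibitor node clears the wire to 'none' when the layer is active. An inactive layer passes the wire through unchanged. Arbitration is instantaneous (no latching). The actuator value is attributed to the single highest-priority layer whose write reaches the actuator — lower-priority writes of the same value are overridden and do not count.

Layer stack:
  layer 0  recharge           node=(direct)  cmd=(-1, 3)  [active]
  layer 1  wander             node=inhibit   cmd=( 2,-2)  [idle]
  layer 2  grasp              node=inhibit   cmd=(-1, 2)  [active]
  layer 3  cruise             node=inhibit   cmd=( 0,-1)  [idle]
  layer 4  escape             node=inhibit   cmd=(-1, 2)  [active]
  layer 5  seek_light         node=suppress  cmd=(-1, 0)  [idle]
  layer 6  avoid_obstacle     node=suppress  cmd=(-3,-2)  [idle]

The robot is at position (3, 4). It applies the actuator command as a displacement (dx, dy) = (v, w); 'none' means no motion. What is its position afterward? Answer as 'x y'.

layer 0 (recharge) active — direct: (-1, 3)
layer 1 (wander) idle — unchanged: (-1, 3)
layer 2 (grasp) active — inhibits: none
layer 3 (cruise) idle — unchanged: none
layer 4 (escape) active — inhibits: none
layer 5 (seek_light) idle — unchanged: none
layer 6 (avoid_obstacle) idle — unchanged: none
→ actuator none
position: (3, 4) + none = (3, 4)

3 4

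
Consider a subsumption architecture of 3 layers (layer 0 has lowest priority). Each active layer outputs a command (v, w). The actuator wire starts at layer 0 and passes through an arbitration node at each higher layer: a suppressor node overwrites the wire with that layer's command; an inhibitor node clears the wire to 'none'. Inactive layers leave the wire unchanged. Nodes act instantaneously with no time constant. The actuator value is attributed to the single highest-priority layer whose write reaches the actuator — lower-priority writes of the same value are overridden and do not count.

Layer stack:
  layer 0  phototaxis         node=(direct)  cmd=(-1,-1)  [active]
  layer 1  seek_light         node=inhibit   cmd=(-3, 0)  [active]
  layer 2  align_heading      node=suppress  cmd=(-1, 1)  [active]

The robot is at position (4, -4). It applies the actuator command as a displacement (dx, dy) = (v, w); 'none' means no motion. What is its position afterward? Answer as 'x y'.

L0 phototaxis: active, feeds wire = (-1, -1)
L1 seek_light: active, inhibitor → wire = none
L2 align_heading: active, suppressor → wire = (-1, 1)
actuator = (-1, 1)
position: (4, -4) + (-1, 1) = (3, -3)

3 -3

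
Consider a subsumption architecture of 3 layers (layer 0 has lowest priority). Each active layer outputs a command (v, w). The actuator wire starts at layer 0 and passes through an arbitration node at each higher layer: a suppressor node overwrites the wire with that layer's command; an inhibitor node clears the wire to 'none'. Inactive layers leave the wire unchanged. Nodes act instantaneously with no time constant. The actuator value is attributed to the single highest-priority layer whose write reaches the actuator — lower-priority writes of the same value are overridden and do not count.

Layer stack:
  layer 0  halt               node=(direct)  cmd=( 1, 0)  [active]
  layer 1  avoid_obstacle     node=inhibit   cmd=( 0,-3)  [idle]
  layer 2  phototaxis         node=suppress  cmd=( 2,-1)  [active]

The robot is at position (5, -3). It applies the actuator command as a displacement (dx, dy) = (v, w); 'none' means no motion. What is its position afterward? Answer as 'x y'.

7 -4

layer 0 (halt) active — direct: (1, 0)
layer 1 (avoid_obstacle) idle — unchanged: (1, 0)
layer 2 (phototaxis) active — suppresses: (2, -1)
→ actuator (2, -1)
position: (5, -3) + (2, -1) = (7, -4)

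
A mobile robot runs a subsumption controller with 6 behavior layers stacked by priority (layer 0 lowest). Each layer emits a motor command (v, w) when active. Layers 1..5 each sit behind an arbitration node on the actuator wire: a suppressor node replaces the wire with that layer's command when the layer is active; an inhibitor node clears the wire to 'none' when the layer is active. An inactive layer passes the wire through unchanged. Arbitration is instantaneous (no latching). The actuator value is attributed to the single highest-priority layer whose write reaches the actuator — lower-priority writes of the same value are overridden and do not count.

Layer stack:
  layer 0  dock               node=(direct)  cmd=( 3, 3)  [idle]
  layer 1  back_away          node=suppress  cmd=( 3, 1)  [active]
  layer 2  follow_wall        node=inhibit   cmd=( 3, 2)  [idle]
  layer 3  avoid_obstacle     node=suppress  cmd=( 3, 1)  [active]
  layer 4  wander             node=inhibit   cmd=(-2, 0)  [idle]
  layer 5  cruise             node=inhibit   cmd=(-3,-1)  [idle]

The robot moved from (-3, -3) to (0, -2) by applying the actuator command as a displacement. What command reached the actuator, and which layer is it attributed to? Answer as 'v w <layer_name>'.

displacement = (0, -2) − (-3, -3) = (3, 1)
L0 dock: idle → wire = none
L1 back_away: active, suppressor → wire = (3, 1)
L2 follow_wall: idle → wire stays (3, 1)
L3 avoid_obstacle: active, suppressor → wire = (3, 1)
L4 wander: idle → wire stays (3, 1)
L5 cruise: idle → wire stays (3, 1)
actuator = (3, 1) — from layer 3 (avoid_obstacle)

3 1 avoid_obstacle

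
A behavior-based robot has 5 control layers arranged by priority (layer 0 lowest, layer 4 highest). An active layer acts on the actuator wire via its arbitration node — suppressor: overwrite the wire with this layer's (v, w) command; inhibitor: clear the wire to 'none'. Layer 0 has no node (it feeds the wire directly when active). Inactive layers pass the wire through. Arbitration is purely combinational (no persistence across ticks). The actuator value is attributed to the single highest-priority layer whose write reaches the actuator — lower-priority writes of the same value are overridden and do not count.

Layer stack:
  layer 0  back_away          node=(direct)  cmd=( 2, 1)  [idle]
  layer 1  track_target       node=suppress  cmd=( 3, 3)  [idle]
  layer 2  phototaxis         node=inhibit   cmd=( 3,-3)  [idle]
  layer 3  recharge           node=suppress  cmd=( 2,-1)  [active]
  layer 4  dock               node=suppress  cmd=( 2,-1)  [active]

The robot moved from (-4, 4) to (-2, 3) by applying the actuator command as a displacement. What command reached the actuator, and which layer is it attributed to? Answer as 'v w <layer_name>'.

2 -1 dock

displacement = (-2, 3) − (-4, 4) = (2, -1)
L0 back_away: idle → wire = none
L1 track_target: idle → wire stays none
L2 phototaxis: idle → wire stays none
L3 recharge: active, suppressor → wire = (2, -1)
L4 dock: active, suppressor → wire = (2, -1)
actuator = (2, -1) — from layer 4 (dock)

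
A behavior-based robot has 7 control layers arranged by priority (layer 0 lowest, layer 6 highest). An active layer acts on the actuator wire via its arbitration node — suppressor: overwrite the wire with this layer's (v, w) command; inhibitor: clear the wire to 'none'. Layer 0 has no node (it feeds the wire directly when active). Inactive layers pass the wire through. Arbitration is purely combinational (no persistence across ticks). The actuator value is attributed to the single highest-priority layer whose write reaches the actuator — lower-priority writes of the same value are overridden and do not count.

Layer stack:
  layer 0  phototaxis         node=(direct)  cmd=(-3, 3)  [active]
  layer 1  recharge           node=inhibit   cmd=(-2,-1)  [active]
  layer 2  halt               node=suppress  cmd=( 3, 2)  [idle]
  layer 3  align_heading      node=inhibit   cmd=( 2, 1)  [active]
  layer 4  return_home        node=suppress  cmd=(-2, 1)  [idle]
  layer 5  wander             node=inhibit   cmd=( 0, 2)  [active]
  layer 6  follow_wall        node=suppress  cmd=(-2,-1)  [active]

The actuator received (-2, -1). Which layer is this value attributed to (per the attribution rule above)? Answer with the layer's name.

[0] phototaxis on; wire := (-3, 3)
[1] recharge on (inhibit); wire := none
[2] halt off; pass none
[3] align_heading on (inhibit); wire := none
[4] return_home off; pass none
[5] wander on (inhibit); wire := none
[6] follow_wall on (suppress); wire := (-2, -1)
output (-2, -1)
last writer: layer 6 = follow_wall

follow_wall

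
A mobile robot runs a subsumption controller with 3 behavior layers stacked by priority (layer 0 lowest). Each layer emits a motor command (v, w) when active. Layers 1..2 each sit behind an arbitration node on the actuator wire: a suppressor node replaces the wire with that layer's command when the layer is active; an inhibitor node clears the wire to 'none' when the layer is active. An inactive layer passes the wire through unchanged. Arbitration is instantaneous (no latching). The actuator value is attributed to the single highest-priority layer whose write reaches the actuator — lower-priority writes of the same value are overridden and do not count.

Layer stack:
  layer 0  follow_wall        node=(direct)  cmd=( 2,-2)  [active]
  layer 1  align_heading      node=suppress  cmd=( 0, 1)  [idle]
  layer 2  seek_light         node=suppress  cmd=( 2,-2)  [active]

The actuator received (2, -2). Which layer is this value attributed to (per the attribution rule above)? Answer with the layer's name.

L0 follow_wall: active, feeds wire = (2, -2)
L1 align_heading: idle → wire stays (2, -2)
L2 seek_light: active, suppressor → wire = (2, -2)
actuator = (2, -2)
last writer: layer 2 = seek_light

seek_light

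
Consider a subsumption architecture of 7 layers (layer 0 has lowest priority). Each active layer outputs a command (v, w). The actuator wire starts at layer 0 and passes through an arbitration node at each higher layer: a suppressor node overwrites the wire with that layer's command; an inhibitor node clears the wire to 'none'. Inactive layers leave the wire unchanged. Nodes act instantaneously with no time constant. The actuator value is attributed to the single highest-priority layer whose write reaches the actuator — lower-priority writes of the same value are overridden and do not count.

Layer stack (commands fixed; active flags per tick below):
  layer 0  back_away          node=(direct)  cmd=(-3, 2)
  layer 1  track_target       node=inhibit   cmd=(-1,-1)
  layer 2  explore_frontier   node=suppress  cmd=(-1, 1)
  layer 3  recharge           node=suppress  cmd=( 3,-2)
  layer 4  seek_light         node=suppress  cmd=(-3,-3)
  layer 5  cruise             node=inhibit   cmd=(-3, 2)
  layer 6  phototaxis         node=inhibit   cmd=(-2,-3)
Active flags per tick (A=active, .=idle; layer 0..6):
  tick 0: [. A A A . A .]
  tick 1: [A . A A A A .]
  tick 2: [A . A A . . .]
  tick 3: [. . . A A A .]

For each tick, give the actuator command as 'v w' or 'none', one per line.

tick 0:
  [0] back_away off; wire := none
  [1] track_target on (inhibit); wire := none
  [2] explore_frontier on (suppress); wire := (-1, 1)
  [3] recharge on (suppress); wire := (3, -2)
  [4] seek_light off; pass (3, -2)
  [5] cruise on (inhibit); wire := none
  [6] phototaxis off; pass none
  output none
tick 1:
  [0] back_away on; wire := (-3, 2)
  [1] track_target off; pass (-3, 2)
  [2] explore_frontier on (suppress); wire := (-1, 1)
  [3] recharge on (suppress); wire := (3, -2)
  [4] seek_light on (suppress); wire := (-3, -3)
  [5] cruise on (inhibit); wire := none
  [6] phototaxis off; pass none
  output none
tick 2:
  [0] back_away on; wire := (-3, 2)
  [1] track_target off; pass (-3, 2)
  [2] explore_frontier on (suppress); wire := (-1, 1)
  [3] recharge on (suppress); wire := (3, -2)
  [4] seek_light off; pass (3, -2)
  [5] cruise off; pass (3, -2)
  [6] phototaxis off; pass (3, -2)
  output (3, -2)
tick 3:
  [0] back_away off; wire := none
  [1] track_target off; pass none
  [2] explore_frontier off; pass none
  [3] recharge on (suppress); wire := (3, -2)
  [4] seek_light on (suppress); wire := (-3, -3)
  [5] cruise on (inhibit); wire := none
  [6] phototaxis off; pass none
  output none

none
none
3 -2
none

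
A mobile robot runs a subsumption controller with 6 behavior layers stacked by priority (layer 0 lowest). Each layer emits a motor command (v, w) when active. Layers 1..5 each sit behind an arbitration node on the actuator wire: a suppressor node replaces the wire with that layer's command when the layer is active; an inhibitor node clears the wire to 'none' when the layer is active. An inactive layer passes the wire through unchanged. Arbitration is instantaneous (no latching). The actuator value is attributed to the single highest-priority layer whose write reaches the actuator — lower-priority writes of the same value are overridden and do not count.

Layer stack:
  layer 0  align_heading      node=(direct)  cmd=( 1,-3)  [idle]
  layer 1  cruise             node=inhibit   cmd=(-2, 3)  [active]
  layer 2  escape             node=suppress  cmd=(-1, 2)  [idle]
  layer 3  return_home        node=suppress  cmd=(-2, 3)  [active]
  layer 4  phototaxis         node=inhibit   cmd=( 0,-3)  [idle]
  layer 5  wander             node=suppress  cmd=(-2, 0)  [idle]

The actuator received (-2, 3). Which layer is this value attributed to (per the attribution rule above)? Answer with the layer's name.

[0] align_heading off; wire := none
[1] cruise on (inhibit); wire := none
[2] escape off; pass none
[3] return_home on (suppress); wire := (-2, 3)
[4] phototaxis off; pass (-2, 3)
[5] wander off; pass (-2, 3)
output (-2, 3)
last writer: layer 3 = return_home

return_home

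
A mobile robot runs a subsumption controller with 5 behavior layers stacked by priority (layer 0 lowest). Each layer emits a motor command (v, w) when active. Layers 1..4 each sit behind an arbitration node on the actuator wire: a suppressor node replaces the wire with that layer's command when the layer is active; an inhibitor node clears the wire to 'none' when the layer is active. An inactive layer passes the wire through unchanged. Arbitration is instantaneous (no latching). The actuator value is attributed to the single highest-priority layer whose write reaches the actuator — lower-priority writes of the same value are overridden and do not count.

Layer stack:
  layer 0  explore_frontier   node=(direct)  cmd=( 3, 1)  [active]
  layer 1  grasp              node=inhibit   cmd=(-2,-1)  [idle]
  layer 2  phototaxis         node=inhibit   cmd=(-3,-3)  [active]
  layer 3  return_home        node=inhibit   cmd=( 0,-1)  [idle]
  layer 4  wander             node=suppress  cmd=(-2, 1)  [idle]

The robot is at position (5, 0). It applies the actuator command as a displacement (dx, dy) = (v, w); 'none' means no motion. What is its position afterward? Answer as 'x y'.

5 0

[0] explore_frontier on; wire := (3, 1)
[1] grasp off; pass (3, 1)
[2] phototaxis on (inhibit); wire := none
[3] return_home off; pass none
[4] wander off; pass none
output none
position: (5, 0) + none = (5, 0)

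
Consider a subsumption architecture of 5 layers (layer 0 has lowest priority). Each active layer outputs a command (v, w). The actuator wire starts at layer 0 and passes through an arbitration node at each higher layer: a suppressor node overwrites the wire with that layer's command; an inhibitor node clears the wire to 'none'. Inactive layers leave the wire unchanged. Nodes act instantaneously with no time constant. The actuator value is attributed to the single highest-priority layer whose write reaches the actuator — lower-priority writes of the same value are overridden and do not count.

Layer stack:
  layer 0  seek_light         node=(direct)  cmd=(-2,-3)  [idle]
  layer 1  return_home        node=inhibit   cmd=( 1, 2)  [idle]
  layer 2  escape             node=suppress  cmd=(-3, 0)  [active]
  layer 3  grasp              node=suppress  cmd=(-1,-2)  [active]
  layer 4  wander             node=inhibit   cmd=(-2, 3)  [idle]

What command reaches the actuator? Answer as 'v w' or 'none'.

L0 seek_light: idle → wire = none
L1 return_home: idle → wire stays none
L2 escape: active, suppressor → wire = (-3, 0)
L3 grasp: active, suppressor → wire = (-1, -2)
L4 wander: idle → wire stays (-1, -2)
actuator = (-1, -2)

-1 -2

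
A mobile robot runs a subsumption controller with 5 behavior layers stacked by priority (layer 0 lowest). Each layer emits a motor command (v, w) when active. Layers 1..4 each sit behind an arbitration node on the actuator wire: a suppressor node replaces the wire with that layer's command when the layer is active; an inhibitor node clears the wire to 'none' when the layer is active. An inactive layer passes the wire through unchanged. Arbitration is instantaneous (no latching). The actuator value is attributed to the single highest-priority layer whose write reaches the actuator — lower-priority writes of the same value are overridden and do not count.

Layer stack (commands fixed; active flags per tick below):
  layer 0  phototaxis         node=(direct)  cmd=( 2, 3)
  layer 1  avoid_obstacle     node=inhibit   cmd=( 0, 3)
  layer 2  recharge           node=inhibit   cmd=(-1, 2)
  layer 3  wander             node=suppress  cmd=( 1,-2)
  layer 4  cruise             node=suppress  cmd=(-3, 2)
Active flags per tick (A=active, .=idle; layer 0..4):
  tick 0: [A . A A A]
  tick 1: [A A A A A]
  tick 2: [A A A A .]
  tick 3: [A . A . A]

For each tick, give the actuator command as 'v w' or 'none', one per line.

-3 2
-3 2
1 -2
-3 2

tick 0:
  [0] phototaxis on; wire := (2, 3)
  [1] avoid_obstacle off; pass (2, 3)
  [2] recharge on (inhibit); wire := none
  [3] wander on (suppress); wire := (1, -2)
  [4] cruise on (suppress); wire := (-3, 2)
  output (-3, 2)
tick 1:
  [0] phototaxis on; wire := (2, 3)
  [1] avoid_obstacle on (inhibit); wire := none
  [2] recharge on (inhibit); wire := none
  [3] wander on (suppress); wire := (1, -2)
  [4] cruise on (suppress); wire := (-3, 2)
  output (-3, 2)
tick 2:
  [0] phototaxis on; wire := (2, 3)
  [1] avoid_obstacle on (inhibit); wire := none
  [2] recharge on (inhibit); wire := none
  [3] wander on (suppress); wire := (1, -2)
  [4] cruise off; pass (1, -2)
  output (1, -2)
tick 3:
  [0] phototaxis on; wire := (2, 3)
  [1] avoid_obstacle off; pass (2, 3)
  [2] recharge on (inhibit); wire := none
  [3] wander off; pass none
  [4] cruise on (suppress); wire := (-3, 2)
  output (-3, 2)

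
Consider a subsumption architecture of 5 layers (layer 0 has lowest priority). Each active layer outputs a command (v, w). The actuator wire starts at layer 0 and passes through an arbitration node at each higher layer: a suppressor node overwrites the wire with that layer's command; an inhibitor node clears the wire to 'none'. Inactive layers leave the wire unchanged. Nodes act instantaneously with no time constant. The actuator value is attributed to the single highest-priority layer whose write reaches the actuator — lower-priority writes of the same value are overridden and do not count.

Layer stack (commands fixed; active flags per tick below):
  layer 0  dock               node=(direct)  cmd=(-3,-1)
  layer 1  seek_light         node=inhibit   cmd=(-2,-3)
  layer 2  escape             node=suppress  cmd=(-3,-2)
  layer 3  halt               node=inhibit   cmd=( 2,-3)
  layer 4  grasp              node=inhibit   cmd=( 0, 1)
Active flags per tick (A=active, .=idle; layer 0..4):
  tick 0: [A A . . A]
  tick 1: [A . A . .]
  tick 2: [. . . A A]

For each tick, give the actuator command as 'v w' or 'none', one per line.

none
-3 -2
none

tick 0:
  L0 dock: active, feeds wire = (-3, -1)
  L1 seek_light: active, inhibitor → wire = none
  L2 escape: idle → wire stays none
  L3 halt: idle → wire stays none
  L4 grasp: active, inhibitor → wire = none
  actuator = none
tick 1:
  L0 dock: active, feeds wire = (-3, -1)
  L1 seek_light: idle → wire stays (-3, -1)
  L2 escape: active, suppressor → wire = (-3, -2)
  L3 halt: idle → wire stays (-3, -2)
  L4 grasp: idle → wire stays (-3, -2)
  actuator = (-3, -2)
tick 2:
  L0 dock: idle → wire = none
  L1 seek_light: idle → wire stays none
  L2 escape: idle → wire stays none
  L3 halt: active, inhibitor → wire = none
  L4 grasp: active, inhibitor → wire = none
  actuator = none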